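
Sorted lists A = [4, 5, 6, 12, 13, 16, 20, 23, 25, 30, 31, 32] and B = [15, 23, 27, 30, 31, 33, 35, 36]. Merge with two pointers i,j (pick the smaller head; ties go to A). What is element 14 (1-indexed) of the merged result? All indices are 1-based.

merged[14] = 30

i=1 j=1: A[i]=4<=B[j]=15 take 4, i++
i=2 j=1: A[i]=5<=B[j]=15 take 5, i++
i=3 j=1: A[i]=6<=B[j]=15 take 6, i++
i=4 j=1: A[i]=12<=B[j]=15 take 12, i++
i=5 j=1: A[i]=13<=B[j]=15 take 13, i++
i=6 j=1: A[i]=16>B[j]=15 take 15, j++
i=6 j=2: A[i]=16<=B[j]=23 take 16, i++
i=7 j=2: A[i]=20<=B[j]=23 take 20, i++
i=8 j=2: A[i]=23<=B[j]=23 take 23, i++
i=9 j=2: A[i]=25>B[j]=23 take 23, j++
i=9 j=3: A[i]=25<=B[j]=27 take 25, i++
i=10 j=3: A[i]=30>B[j]=27 take 27, j++
i=10 j=4: A[i]=30<=B[j]=30 take 30, i++
i=11 j=4: A[i]=31>B[j]=30 take 30, j++
i=11 j=5: A[i]=31<=B[j]=31 take 31, i++
i=12 j=5: A[i]=32>B[j]=31 take 31, j++
i=12 j=6: A[i]=32<=B[j]=33 take 32, i++
i=13 j=6: A done, take B[j]=33, j++
i=13 j=7: A done, take B[j]=35, j++
i=13 j=8: A done, take B[j]=36, j++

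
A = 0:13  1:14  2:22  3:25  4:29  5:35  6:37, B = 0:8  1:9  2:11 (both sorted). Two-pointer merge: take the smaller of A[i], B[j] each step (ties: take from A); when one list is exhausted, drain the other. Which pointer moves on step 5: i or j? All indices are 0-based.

i=0 j=0: A[i]=13>B[j]=8 take 8, j++
i=0 j=1: A[i]=13>B[j]=9 take 9, j++
i=0 j=2: A[i]=13>B[j]=11 take 11, j++
i=0 j=3: B done, take A[i]=13, i++
i=1 j=3: B done, take A[i]=14, i++

i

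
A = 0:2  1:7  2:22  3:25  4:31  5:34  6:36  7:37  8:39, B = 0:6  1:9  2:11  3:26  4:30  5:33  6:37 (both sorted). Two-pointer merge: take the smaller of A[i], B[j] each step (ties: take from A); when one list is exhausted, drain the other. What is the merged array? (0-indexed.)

[i=0,j=0] A[i]=2<=B[j]=6 take 2 → i++
[i=1,j=0] A[i]=7>B[j]=6 take 6 → j++
[i=1,j=1] A[i]=7<=B[j]=9 take 7 → i++
[i=2,j=1] A[i]=22>B[j]=9 take 9 → j++
[i=2,j=2] A[i]=22>B[j]=11 take 11 → j++
[i=2,j=3] A[i]=22<=B[j]=26 take 22 → i++
[i=3,j=3] A[i]=25<=B[j]=26 take 25 → i++
[i=4,j=3] A[i]=31>B[j]=26 take 26 → j++
[i=4,j=4] A[i]=31>B[j]=30 take 30 → j++
[i=4,j=5] A[i]=31<=B[j]=33 take 31 → i++
[i=5,j=5] A[i]=34>B[j]=33 take 33 → j++
[i=5,j=6] A[i]=34<=B[j]=37 take 34 → i++
[i=6,j=6] A[i]=36<=B[j]=37 take 36 → i++
[i=7,j=6] A[i]=37<=B[j]=37 take 37 → i++
[i=8,j=6] A[i]=39>B[j]=37 take 37 → j++
[i=8,j=7] B done, take A[i]=39 → i++

[2, 6, 7, 9, 11, 22, 25, 26, 30, 31, 33, 34, 36, 37, 37, 39]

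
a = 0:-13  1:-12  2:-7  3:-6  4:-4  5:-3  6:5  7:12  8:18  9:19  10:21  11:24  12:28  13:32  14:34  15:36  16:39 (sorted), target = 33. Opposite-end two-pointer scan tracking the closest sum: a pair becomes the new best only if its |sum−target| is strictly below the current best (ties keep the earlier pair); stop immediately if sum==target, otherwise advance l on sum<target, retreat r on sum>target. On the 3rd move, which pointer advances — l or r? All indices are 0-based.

l=0 r=16: -13+39=26 d=7 *, l++
l=1 r=16: -12+39=27 d=6 *, l++
l=2 r=16: -7+39=32 d=1 *, l++

l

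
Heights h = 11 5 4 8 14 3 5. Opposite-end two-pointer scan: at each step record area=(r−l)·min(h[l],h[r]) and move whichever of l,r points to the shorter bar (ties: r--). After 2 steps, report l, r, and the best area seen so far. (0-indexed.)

l=0 r=6: min(11,5)*6=30 best=30 *, r--
l=0 r=5: min(11,3)*5=15 best=30, r--

l=0, r=4, best area=30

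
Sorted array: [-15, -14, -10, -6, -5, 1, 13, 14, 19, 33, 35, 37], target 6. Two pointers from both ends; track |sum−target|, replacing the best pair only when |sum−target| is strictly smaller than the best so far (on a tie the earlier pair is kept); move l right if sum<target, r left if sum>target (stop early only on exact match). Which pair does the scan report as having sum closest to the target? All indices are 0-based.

pair (-14, 19) with sum 5 (|Δ|=1)

[0,11] -15+37=22 d=16 * → r--
[0,10] -15+35=20 d=14 * → r--
[0,9] -15+33=18 d=12 * → r--
[0,8] -15+19=4 d=2 * → l++
[1,8] -14+19=5 d=1 * → l++
[2,8] -10+19=9 d=3 → r--
[2,7] -10+14=4 d=2 → l++
[3,7] -6+14=8 d=2 → r--
[3,6] -6+13=7 d=1 → r--
[3,5] -6+1=-5 d=11 → l++
[4,5] -5+1=-4 d=10 → l++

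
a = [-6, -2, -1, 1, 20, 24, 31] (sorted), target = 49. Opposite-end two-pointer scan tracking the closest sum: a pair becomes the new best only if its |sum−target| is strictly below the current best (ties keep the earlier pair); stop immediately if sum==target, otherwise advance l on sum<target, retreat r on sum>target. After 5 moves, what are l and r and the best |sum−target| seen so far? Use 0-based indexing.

l=4, r=5, best |Δ|=2

l=0 r=6: -6+31=25 d=24 *, l++
l=1 r=6: -2+31=29 d=20 *, l++
l=2 r=6: -1+31=30 d=19 *, l++
l=3 r=6: 1+31=32 d=17 *, l++
l=4 r=6: 20+31=51 d=2 *, r--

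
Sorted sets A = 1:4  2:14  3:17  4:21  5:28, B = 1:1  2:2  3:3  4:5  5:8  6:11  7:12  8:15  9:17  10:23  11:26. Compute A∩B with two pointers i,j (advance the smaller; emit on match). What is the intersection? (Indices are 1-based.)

intersection = [17]

[i=1,j=1] 4>1 → j++
[i=1,j=2] 4>2 → j++
[i=1,j=3] 4>3 → j++
[i=1,j=4] 4<5 → i++
[i=2,j=4] 14>5 → j++
[i=2,j=5] 14>8 → j++
[i=2,j=6] 14>11 → j++
[i=2,j=7] 14>12 → j++
[i=2,j=8] 14<15 → i++
[i=3,j=8] 17>15 → j++
[i=3,j=9] 17==17 emit → i++,j++
[i=4,j=10] 21<23 → i++
[i=5,j=10] 28>23 → j++
[i=5,j=11] 28>26 → j++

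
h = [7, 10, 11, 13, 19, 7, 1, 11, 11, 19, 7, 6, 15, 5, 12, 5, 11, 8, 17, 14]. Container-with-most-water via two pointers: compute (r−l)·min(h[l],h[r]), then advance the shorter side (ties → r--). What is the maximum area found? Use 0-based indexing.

l=0 r=19: min(7,14)*19=133 best=133 *, l++
l=1 r=19: min(10,14)*18=180 best=180 *, l++
l=2 r=19: min(11,14)*17=187 best=187 *, l++
l=3 r=19: min(13,14)*16=208 best=208 *, l++
l=4 r=19: min(19,14)*15=210 best=210 *, r--
l=4 r=18: min(19,17)*14=238 best=238 *, r--
l=4 r=17: min(19,8)*13=104 best=238, r--
l=4 r=16: min(19,11)*12=132 best=238, r--
l=4 r=15: min(19,5)*11=55 best=238, r--
l=4 r=14: min(19,12)*10=120 best=238, r--
l=4 r=13: min(19,5)*9=45 best=238, r--
l=4 r=12: min(19,15)*8=120 best=238, r--
l=4 r=11: min(19,6)*7=42 best=238, r--
l=4 r=10: min(19,7)*6=42 best=238, r--
l=4 r=9: min(19,19)*5=95 best=238, r--
l=4 r=8: min(19,11)*4=44 best=238, r--
l=4 r=7: min(19,11)*3=33 best=238, r--
l=4 r=6: min(19,1)*2=2 best=238, r--
l=4 r=5: min(19,7)*1=7 best=238, r--

max area = 238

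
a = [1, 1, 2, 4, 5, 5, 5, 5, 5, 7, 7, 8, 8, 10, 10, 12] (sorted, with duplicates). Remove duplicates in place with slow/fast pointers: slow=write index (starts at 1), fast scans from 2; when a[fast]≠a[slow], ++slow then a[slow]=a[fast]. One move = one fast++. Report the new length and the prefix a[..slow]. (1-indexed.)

(s=1,f=2) a[fast]=1=a[slow] dup → fast++
(s=1,f=3) a[fast]=2≠a[slow]=1 write a[2]=2 → slow++,fast++
(s=2,f=4) a[fast]=4≠a[slow]=2 write a[3]=4 → slow++,fast++
(s=3,f=5) a[fast]=5≠a[slow]=4 write a[4]=5 → slow++,fast++
(s=4,f=6) a[fast]=5=a[slow] dup → fast++
(s=4,f=7) a[fast]=5=a[slow] dup → fast++
(s=4,f=8) a[fast]=5=a[slow] dup → fast++
(s=4,f=9) a[fast]=5=a[slow] dup → fast++
(s=4,f=10) a[fast]=7≠a[slow]=5 write a[5]=7 → slow++,fast++
(s=5,f=11) a[fast]=7=a[slow] dup → fast++
(s=5,f=12) a[fast]=8≠a[slow]=7 write a[6]=8 → slow++,fast++
(s=6,f=13) a[fast]=8=a[slow] dup → fast++
(s=6,f=14) a[fast]=10≠a[slow]=8 write a[7]=10 → slow++,fast++
(s=7,f=15) a[fast]=10=a[slow] dup → fast++
(s=7,f=16) a[fast]=12≠a[slow]=10 write a[8]=12 → slow++,fast++

length 8; prefix = [1, 2, 4, 5, 7, 8, 10, 12]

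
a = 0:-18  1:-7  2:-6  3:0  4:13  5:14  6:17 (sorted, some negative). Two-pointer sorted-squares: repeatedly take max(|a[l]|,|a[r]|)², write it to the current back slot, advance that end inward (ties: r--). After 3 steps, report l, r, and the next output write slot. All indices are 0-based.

l=1, r=4, next write slot=3

[0,6] |-18|>|17| out[6]=324 → l++
[1,6] |-7|<=|17| out[5]=289 → r--
[1,5] |-7|<=|14| out[4]=196 → r--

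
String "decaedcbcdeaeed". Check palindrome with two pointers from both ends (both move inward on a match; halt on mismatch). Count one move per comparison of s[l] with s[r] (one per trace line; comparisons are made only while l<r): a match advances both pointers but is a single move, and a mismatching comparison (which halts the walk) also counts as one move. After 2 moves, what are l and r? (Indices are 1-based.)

l=3, r=13

[1,15] 'd'=='d' → l++,r--
[2,14] 'e'=='e' → l++,r--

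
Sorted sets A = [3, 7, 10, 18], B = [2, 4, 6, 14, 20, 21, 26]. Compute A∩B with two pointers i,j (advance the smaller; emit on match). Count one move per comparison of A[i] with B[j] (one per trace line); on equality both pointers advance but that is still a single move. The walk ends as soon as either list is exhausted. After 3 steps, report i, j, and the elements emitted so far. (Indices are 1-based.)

i=2, j=3, emitted=[]

[i=1,j=1] 3>2 → j++
[i=1,j=2] 3<4 → i++
[i=2,j=2] 7>4 → j++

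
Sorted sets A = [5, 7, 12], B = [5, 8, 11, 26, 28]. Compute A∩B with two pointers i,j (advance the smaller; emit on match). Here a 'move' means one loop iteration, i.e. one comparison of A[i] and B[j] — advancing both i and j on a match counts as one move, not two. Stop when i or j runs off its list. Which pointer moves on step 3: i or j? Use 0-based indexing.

j

[i=0,j=0] 5==5 emit → i++,j++
[i=1,j=1] 7<8 → i++
[i=2,j=1] 12>8 → j++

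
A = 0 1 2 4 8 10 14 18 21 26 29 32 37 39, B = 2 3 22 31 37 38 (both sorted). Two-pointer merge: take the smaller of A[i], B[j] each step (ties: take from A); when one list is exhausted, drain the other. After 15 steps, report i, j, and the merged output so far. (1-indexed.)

i=1 j=1: A[i]=0<=B[j]=2 take 0, i++
i=2 j=1: A[i]=1<=B[j]=2 take 1, i++
i=3 j=1: A[i]=2<=B[j]=2 take 2, i++
i=4 j=1: A[i]=4>B[j]=2 take 2, j++
i=4 j=2: A[i]=4>B[j]=3 take 3, j++
i=4 j=3: A[i]=4<=B[j]=22 take 4, i++
i=5 j=3: A[i]=8<=B[j]=22 take 8, i++
i=6 j=3: A[i]=10<=B[j]=22 take 10, i++
i=7 j=3: A[i]=14<=B[j]=22 take 14, i++
i=8 j=3: A[i]=18<=B[j]=22 take 18, i++
i=9 j=3: A[i]=21<=B[j]=22 take 21, i++
i=10 j=3: A[i]=26>B[j]=22 take 22, j++
i=10 j=4: A[i]=26<=B[j]=31 take 26, i++
i=11 j=4: A[i]=29<=B[j]=31 take 29, i++
i=12 j=4: A[i]=32>B[j]=31 take 31, j++

i=12, j=5, merged so far=[0, 1, 2, 2, 3, 4, 8, 10, 14, 18, 21, 22, 26, 29, 31]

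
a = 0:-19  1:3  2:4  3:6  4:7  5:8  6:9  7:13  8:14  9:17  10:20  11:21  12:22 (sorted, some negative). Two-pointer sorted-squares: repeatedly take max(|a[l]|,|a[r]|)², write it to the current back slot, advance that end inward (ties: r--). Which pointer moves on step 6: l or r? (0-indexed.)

[0,12] |-19|<=|22| out[12]=484 → r--
[0,11] |-19|<=|21| out[11]=441 → r--
[0,10] |-19|<=|20| out[10]=400 → r--
[0,9] |-19|>|17| out[9]=361 → l++
[1,9] |3|<=|17| out[8]=289 → r--
[1,8] |3|<=|14| out[7]=196 → r--

r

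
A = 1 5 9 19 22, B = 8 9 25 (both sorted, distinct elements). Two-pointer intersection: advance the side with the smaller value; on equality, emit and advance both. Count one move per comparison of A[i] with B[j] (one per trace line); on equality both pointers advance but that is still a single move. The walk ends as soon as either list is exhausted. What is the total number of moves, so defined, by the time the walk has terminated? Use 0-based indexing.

6 moves

[i=0,j=0] 1<8 → i++
[i=1,j=0] 5<8 → i++
[i=2,j=0] 9>8 → j++
[i=2,j=1] 9==9 emit → i++,j++
[i=3,j=2] 19<25 → i++
[i=4,j=2] 22<25 → i++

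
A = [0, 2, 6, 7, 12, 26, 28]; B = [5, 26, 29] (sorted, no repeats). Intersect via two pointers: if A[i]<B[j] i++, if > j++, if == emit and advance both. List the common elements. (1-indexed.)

i=1 j=1: 0<5, i++
i=2 j=1: 2<5, i++
i=3 j=1: 6>5, j++
i=3 j=2: 6<26, i++
i=4 j=2: 7<26, i++
i=5 j=2: 12<26, i++
i=6 j=2: 26==26 emit, i++,j++
i=7 j=3: 28<29, i++

intersection = [26]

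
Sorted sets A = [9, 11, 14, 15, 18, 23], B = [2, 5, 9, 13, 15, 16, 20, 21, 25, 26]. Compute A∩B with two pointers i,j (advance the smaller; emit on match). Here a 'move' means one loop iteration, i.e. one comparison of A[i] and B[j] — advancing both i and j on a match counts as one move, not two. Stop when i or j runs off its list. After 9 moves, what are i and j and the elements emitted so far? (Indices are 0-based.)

[i=0,j=0] 9>2 → j++
[i=0,j=1] 9>5 → j++
[i=0,j=2] 9==9 emit → i++,j++
[i=1,j=3] 11<13 → i++
[i=2,j=3] 14>13 → j++
[i=2,j=4] 14<15 → i++
[i=3,j=4] 15==15 emit → i++,j++
[i=4,j=5] 18>16 → j++
[i=4,j=6] 18<20 → i++

i=5, j=6, emitted=[9, 15]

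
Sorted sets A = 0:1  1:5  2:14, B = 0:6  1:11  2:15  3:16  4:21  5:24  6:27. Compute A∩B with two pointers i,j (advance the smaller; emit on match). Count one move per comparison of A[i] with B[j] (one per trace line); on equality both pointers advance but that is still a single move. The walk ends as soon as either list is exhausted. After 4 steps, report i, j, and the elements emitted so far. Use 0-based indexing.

[i=0,j=0] 1<6 → i++
[i=1,j=0] 5<6 → i++
[i=2,j=0] 14>6 → j++
[i=2,j=1] 14>11 → j++

i=2, j=2, emitted=[]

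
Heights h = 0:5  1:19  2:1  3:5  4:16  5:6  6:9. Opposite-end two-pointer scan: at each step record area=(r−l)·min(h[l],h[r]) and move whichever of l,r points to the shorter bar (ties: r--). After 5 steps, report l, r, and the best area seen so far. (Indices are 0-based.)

l=0 r=6: min(5,9)*6=30 best=30 *, l++
l=1 r=6: min(19,9)*5=45 best=45 *, r--
l=1 r=5: min(19,6)*4=24 best=45, r--
l=1 r=4: min(19,16)*3=48 best=48 *, r--
l=1 r=3: min(19,5)*2=10 best=48, r--

l=1, r=2, best area=48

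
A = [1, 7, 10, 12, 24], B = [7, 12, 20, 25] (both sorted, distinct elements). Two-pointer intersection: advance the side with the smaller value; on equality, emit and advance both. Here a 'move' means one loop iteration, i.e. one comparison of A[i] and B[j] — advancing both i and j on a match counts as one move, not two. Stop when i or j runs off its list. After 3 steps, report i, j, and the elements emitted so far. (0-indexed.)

[i=0,j=0] 1<7 → i++
[i=1,j=0] 7==7 emit → i++,j++
[i=2,j=1] 10<12 → i++

i=3, j=1, emitted=[7]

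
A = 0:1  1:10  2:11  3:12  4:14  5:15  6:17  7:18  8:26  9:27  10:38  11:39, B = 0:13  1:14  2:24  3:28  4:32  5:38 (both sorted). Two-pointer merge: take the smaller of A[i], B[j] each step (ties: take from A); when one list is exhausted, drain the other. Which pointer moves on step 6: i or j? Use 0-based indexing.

i

[i=0,j=0] A[i]=1<=B[j]=13 take 1 → i++
[i=1,j=0] A[i]=10<=B[j]=13 take 10 → i++
[i=2,j=0] A[i]=11<=B[j]=13 take 11 → i++
[i=3,j=0] A[i]=12<=B[j]=13 take 12 → i++
[i=4,j=0] A[i]=14>B[j]=13 take 13 → j++
[i=4,j=1] A[i]=14<=B[j]=14 take 14 → i++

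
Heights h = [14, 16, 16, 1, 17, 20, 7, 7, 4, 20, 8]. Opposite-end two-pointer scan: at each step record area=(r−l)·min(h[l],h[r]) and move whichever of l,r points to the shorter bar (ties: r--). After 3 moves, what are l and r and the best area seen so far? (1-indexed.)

[1,11] min(14,8)*10=80 best=80 * → r--
[1,10] min(14,20)*9=126 best=126 * → l++
[2,10] min(16,20)*8=128 best=128 * → l++

l=3, r=10, best area=128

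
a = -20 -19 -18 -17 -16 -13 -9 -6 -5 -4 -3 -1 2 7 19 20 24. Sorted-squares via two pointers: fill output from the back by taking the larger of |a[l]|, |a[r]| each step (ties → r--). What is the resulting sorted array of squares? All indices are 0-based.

[1, 4, 9, 16, 25, 36, 49, 81, 169, 256, 289, 324, 361, 361, 400, 400, 576]

[0,16] |-20|<=|24| out[16]=576 → r--
[0,15] |-20|<=|20| out[15]=400 → r--
[0,14] |-20|>|19| out[14]=400 → l++
[1,14] |-19|<=|19| out[13]=361 → r--
[1,13] |-19|>|7| out[12]=361 → l++
[2,13] |-18|>|7| out[11]=324 → l++
[3,13] |-17|>|7| out[10]=289 → l++
[4,13] |-16|>|7| out[9]=256 → l++
[5,13] |-13|>|7| out[8]=169 → l++
[6,13] |-9|>|7| out[7]=81 → l++
[7,13] |-6|<=|7| out[6]=49 → r--
[7,12] |-6|>|2| out[5]=36 → l++
[8,12] |-5|>|2| out[4]=25 → l++
[9,12] |-4|>|2| out[3]=16 → l++
[10,12] |-3|>|2| out[2]=9 → l++
[11,12] |-1|<=|2| out[1]=4 → r--
[11,11] |-1|<=|-1| out[0]=1 → r--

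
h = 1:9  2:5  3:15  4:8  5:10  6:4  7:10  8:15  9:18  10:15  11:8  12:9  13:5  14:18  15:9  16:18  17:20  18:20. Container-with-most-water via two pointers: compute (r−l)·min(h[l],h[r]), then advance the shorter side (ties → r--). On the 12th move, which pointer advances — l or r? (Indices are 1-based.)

l

l=1 r=18: min(9,20)*17=153 best=153 *, l++
l=2 r=18: min(5,20)*16=80 best=153, l++
l=3 r=18: min(15,20)*15=225 best=225 *, l++
l=4 r=18: min(8,20)*14=112 best=225, l++
l=5 r=18: min(10,20)*13=130 best=225, l++
l=6 r=18: min(4,20)*12=48 best=225, l++
l=7 r=18: min(10,20)*11=110 best=225, l++
l=8 r=18: min(15,20)*10=150 best=225, l++
l=9 r=18: min(18,20)*9=162 best=225, l++
l=10 r=18: min(15,20)*8=120 best=225, l++
l=11 r=18: min(8,20)*7=56 best=225, l++
l=12 r=18: min(9,20)*6=54 best=225, l++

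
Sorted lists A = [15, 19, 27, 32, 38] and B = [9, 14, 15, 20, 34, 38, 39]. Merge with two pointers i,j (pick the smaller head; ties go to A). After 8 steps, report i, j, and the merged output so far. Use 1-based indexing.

i=5, j=5, merged so far=[9, 14, 15, 15, 19, 20, 27, 32]

[i=1,j=1] A[i]=15>B[j]=9 take 9 → j++
[i=1,j=2] A[i]=15>B[j]=14 take 14 → j++
[i=1,j=3] A[i]=15<=B[j]=15 take 15 → i++
[i=2,j=3] A[i]=19>B[j]=15 take 15 → j++
[i=2,j=4] A[i]=19<=B[j]=20 take 19 → i++
[i=3,j=4] A[i]=27>B[j]=20 take 20 → j++
[i=3,j=5] A[i]=27<=B[j]=34 take 27 → i++
[i=4,j=5] A[i]=32<=B[j]=34 take 32 → i++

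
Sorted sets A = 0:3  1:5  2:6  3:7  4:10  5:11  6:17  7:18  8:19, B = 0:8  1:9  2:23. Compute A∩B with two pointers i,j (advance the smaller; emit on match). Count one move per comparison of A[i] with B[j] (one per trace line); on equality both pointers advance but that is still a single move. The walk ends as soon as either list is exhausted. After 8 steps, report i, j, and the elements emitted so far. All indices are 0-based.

i=6, j=2, emitted=[]

[i=0,j=0] 3<8 → i++
[i=1,j=0] 5<8 → i++
[i=2,j=0] 6<8 → i++
[i=3,j=0] 7<8 → i++
[i=4,j=0] 10>8 → j++
[i=4,j=1] 10>9 → j++
[i=4,j=2] 10<23 → i++
[i=5,j=2] 11<23 → i++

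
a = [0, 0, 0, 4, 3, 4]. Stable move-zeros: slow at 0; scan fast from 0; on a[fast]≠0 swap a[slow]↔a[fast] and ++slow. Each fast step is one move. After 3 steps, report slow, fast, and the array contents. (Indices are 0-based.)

slow=0 fast=0: a[fast]=0, fast++
slow=0 fast=1: a[fast]=0, fast++
slow=0 fast=2: a[fast]=0, fast++

slow=0, fast=3, a=[0, 0, 0, 4, 3, 4]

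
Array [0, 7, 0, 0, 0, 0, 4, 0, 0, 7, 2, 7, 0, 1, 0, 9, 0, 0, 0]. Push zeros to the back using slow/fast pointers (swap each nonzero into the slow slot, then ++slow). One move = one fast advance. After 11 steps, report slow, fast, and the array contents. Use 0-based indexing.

slow=4, fast=11, a=[7, 4, 7, 2, 0, 0, 0, 0, 0, 0, 0, 7, 0, 1, 0, 9, 0, 0, 0]

slow=0 fast=0: a[fast]=0, fast++
slow=0 fast=1: a[fast]=7≠0 swap→a[0]=7, slow++,fast++
slow=1 fast=2: a[fast]=0, fast++
slow=1 fast=3: a[fast]=0, fast++
slow=1 fast=4: a[fast]=0, fast++
slow=1 fast=5: a[fast]=0, fast++
slow=1 fast=6: a[fast]=4≠0 swap→a[1]=4, slow++,fast++
slow=2 fast=7: a[fast]=0, fast++
slow=2 fast=8: a[fast]=0, fast++
slow=2 fast=9: a[fast]=7≠0 swap→a[2]=7, slow++,fast++
slow=3 fast=10: a[fast]=2≠0 swap→a[3]=2, slow++,fast++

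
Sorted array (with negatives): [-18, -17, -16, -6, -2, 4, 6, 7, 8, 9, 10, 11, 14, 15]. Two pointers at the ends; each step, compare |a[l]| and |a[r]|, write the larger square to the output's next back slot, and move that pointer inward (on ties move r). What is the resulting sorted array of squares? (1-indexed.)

[4, 16, 36, 36, 49, 64, 81, 100, 121, 196, 225, 256, 289, 324]

l=1 r=14: |-18|>|15| out[14]=324, l++
l=2 r=14: |-17|>|15| out[13]=289, l++
l=3 r=14: |-16|>|15| out[12]=256, l++
l=4 r=14: |-6|<=|15| out[11]=225, r--
l=4 r=13: |-6|<=|14| out[10]=196, r--
l=4 r=12: |-6|<=|11| out[9]=121, r--
l=4 r=11: |-6|<=|10| out[8]=100, r--
l=4 r=10: |-6|<=|9| out[7]=81, r--
l=4 r=9: |-6|<=|8| out[6]=64, r--
l=4 r=8: |-6|<=|7| out[5]=49, r--
l=4 r=7: |-6|<=|6| out[4]=36, r--
l=4 r=6: |-6|>|4| out[3]=36, l++
l=5 r=6: |-2|<=|4| out[2]=16, r--
l=5 r=5: |-2|<=|-2| out[1]=4, r--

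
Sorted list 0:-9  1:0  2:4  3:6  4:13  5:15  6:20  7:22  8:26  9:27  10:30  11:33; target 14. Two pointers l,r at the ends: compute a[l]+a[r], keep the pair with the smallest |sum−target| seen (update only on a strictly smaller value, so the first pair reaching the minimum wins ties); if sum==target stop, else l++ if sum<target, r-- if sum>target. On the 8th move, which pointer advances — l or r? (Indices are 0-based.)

l=0 r=11: -9+33=24 d=10 *, r--
l=0 r=10: -9+30=21 d=7 *, r--
l=0 r=9: -9+27=18 d=4 *, r--
l=0 r=8: -9+26=17 d=3 *, r--
l=0 r=7: -9+22=13 d=1 *, l++
l=1 r=7: 0+22=22 d=8, r--
l=1 r=6: 0+20=20 d=6, r--
l=1 r=5: 0+15=15 d=1, r--

r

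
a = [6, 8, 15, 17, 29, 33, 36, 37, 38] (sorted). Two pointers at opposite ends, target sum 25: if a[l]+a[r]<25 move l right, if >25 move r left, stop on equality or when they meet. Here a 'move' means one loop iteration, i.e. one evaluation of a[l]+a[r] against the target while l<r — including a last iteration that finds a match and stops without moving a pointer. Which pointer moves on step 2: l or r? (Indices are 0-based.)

l=0 r=8: 6+38=44 >25, r--
l=0 r=7: 6+37=43 >25, r--

r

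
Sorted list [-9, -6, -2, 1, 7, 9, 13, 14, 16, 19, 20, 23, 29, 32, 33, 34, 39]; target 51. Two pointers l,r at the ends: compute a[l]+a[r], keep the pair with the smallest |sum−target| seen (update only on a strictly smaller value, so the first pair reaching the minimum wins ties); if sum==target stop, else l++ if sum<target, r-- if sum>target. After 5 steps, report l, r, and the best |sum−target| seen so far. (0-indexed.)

l=5, r=16, best |Δ|=5

[0,16] -9+39=30 d=21 * → l++
[1,16] -6+39=33 d=18 * → l++
[2,16] -2+39=37 d=14 * → l++
[3,16] 1+39=40 d=11 * → l++
[4,16] 7+39=46 d=5 * → l++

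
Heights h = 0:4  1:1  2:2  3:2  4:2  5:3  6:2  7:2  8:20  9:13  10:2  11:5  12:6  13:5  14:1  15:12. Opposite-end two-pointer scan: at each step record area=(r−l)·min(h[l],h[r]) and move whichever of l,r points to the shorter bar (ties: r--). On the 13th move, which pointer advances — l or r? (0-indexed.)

[0,15] min(4,12)*15=60 best=60 * → l++
[1,15] min(1,12)*14=14 best=60 → l++
[2,15] min(2,12)*13=26 best=60 → l++
[3,15] min(2,12)*12=24 best=60 → l++
[4,15] min(2,12)*11=22 best=60 → l++
[5,15] min(3,12)*10=30 best=60 → l++
[6,15] min(2,12)*9=18 best=60 → l++
[7,15] min(2,12)*8=16 best=60 → l++
[8,15] min(20,12)*7=84 best=84 * → r--
[8,14] min(20,1)*6=6 best=84 → r--
[8,13] min(20,5)*5=25 best=84 → r--
[8,12] min(20,6)*4=24 best=84 → r--
[8,11] min(20,5)*3=15 best=84 → r--

r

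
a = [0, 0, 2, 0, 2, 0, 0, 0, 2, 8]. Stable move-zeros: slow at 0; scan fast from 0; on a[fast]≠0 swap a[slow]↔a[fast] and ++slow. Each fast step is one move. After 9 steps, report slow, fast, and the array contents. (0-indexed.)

slow=3, fast=9, a=[2, 2, 2, 0, 0, 0, 0, 0, 0, 8]

slow=0 fast=0: a[fast]=0, fast++
slow=0 fast=1: a[fast]=0, fast++
slow=0 fast=2: a[fast]=2≠0 swap→a[0]=2, slow++,fast++
slow=1 fast=3: a[fast]=0, fast++
slow=1 fast=4: a[fast]=2≠0 swap→a[1]=2, slow++,fast++
slow=2 fast=5: a[fast]=0, fast++
slow=2 fast=6: a[fast]=0, fast++
slow=2 fast=7: a[fast]=0, fast++
slow=2 fast=8: a[fast]=2≠0 swap→a[2]=2, slow++,fast++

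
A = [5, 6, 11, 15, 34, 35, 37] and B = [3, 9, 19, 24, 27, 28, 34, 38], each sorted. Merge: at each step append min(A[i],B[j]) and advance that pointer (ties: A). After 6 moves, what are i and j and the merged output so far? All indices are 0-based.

i=4, j=2, merged so far=[3, 5, 6, 9, 11, 15]

i=0 j=0: A[i]=5>B[j]=3 take 3, j++
i=0 j=1: A[i]=5<=B[j]=9 take 5, i++
i=1 j=1: A[i]=6<=B[j]=9 take 6, i++
i=2 j=1: A[i]=11>B[j]=9 take 9, j++
i=2 j=2: A[i]=11<=B[j]=19 take 11, i++
i=3 j=2: A[i]=15<=B[j]=19 take 15, i++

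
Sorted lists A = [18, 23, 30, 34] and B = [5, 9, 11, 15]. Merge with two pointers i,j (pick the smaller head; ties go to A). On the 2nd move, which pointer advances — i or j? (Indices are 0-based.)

[i=0,j=0] A[i]=18>B[j]=5 take 5 → j++
[i=0,j=1] A[i]=18>B[j]=9 take 9 → j++

j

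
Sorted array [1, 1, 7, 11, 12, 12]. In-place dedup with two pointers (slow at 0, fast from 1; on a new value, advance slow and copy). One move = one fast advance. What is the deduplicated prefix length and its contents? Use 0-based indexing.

slow=0 fast=1: a[fast]=1=a[slow] dup, fast++
slow=0 fast=2: a[fast]=7≠a[slow]=1 write a[1]=7, slow++,fast++
slow=1 fast=3: a[fast]=11≠a[slow]=7 write a[2]=11, slow++,fast++
slow=2 fast=4: a[fast]=12≠a[slow]=11 write a[3]=12, slow++,fast++
slow=3 fast=5: a[fast]=12=a[slow] dup, fast++

length 4; prefix = [1, 7, 11, 12]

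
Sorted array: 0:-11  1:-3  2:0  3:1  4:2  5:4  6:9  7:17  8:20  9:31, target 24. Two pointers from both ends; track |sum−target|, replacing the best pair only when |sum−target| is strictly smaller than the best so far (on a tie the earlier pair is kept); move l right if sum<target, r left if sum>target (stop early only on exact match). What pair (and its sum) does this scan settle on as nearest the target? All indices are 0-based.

pair (4, 20) with sum 24 (|Δ|=0)

[0,9] -11+31=20 d=4 * → l++
[1,9] -3+31=28 d=4 → r--
[1,8] -3+20=17 d=7 → l++
[2,8] 0+20=20 d=4 → l++
[3,8] 1+20=21 d=3 * → l++
[4,8] 2+20=22 d=2 * → l++
[5,8] 4+20=24 d=0 * → stop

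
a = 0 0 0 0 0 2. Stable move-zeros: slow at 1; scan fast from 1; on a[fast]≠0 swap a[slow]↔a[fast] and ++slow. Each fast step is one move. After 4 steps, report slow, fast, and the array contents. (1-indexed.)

slow=1, fast=5, a=[0, 0, 0, 0, 0, 2]

slow=1 fast=1: a[fast]=0, fast++
slow=1 fast=2: a[fast]=0, fast++
slow=1 fast=3: a[fast]=0, fast++
slow=1 fast=4: a[fast]=0, fast++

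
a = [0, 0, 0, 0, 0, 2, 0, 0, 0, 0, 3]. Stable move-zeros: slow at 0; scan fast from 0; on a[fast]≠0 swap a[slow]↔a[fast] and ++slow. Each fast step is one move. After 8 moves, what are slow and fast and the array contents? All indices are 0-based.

(s=0,f=0) a[fast]=0 → fast++
(s=0,f=1) a[fast]=0 → fast++
(s=0,f=2) a[fast]=0 → fast++
(s=0,f=3) a[fast]=0 → fast++
(s=0,f=4) a[fast]=0 → fast++
(s=0,f=5) a[fast]=2≠0 swap→a[0]=2 → slow++,fast++
(s=1,f=6) a[fast]=0 → fast++
(s=1,f=7) a[fast]=0 → fast++

slow=1, fast=8, a=[2, 0, 0, 0, 0, 0, 0, 0, 0, 0, 3]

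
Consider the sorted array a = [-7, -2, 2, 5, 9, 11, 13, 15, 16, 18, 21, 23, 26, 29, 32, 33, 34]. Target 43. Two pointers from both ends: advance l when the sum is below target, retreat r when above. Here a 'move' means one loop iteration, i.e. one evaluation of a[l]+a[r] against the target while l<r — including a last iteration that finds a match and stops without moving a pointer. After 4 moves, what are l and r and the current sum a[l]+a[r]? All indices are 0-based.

[0,16] -7+34=27 <43 → l++
[1,16] -2+34=32 <43 → l++
[2,16] 2+34=36 <43 → l++
[3,16] 5+34=39 <43 → l++

l=4, r=16, sum=43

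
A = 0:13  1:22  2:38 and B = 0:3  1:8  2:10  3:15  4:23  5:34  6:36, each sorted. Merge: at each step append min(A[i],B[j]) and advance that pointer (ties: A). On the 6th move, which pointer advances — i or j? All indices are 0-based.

i=0 j=0: A[i]=13>B[j]=3 take 3, j++
i=0 j=1: A[i]=13>B[j]=8 take 8, j++
i=0 j=2: A[i]=13>B[j]=10 take 10, j++
i=0 j=3: A[i]=13<=B[j]=15 take 13, i++
i=1 j=3: A[i]=22>B[j]=15 take 15, j++
i=1 j=4: A[i]=22<=B[j]=23 take 22, i++

i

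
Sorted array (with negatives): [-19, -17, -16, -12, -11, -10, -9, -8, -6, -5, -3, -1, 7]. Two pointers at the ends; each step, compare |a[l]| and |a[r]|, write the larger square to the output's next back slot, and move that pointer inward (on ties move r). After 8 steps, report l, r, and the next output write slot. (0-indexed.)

[0,12] |-19|>|7| out[12]=361 → l++
[1,12] |-17|>|7| out[11]=289 → l++
[2,12] |-16|>|7| out[10]=256 → l++
[3,12] |-12|>|7| out[9]=144 → l++
[4,12] |-11|>|7| out[8]=121 → l++
[5,12] |-10|>|7| out[7]=100 → l++
[6,12] |-9|>|7| out[6]=81 → l++
[7,12] |-8|>|7| out[5]=64 → l++

l=8, r=12, next write slot=4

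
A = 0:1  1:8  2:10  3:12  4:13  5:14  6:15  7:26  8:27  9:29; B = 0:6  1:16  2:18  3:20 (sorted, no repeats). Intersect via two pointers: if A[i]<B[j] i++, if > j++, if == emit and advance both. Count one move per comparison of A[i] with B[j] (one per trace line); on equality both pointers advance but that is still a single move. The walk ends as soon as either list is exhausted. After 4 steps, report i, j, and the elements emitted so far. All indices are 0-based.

i=3, j=1, emitted=[]

i=0 j=0: 1<6, i++
i=1 j=0: 8>6, j++
i=1 j=1: 8<16, i++
i=2 j=1: 10<16, i++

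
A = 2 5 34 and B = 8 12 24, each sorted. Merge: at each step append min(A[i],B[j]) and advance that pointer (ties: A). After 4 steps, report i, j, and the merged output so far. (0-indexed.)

[i=0,j=0] A[i]=2<=B[j]=8 take 2 → i++
[i=1,j=0] A[i]=5<=B[j]=8 take 5 → i++
[i=2,j=0] A[i]=34>B[j]=8 take 8 → j++
[i=2,j=1] A[i]=34>B[j]=12 take 12 → j++

i=2, j=2, merged so far=[2, 5, 8, 12]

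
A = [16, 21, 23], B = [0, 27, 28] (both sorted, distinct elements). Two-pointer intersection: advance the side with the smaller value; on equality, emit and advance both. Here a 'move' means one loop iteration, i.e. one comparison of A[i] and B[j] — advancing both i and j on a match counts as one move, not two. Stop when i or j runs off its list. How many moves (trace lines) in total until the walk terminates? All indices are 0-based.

4 moves

[i=0,j=0] 16>0 → j++
[i=0,j=1] 16<27 → i++
[i=1,j=1] 21<27 → i++
[i=2,j=1] 23<27 → i++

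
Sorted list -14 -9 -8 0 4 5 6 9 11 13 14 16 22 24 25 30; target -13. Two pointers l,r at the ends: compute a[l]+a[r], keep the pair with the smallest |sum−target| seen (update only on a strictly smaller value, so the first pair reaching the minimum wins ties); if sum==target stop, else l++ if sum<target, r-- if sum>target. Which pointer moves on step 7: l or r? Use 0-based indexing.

l=0 r=15: -14+30=16 d=29 *, r--
l=0 r=14: -14+25=11 d=24 *, r--
l=0 r=13: -14+24=10 d=23 *, r--
l=0 r=12: -14+22=8 d=21 *, r--
l=0 r=11: -14+16=2 d=15 *, r--
l=0 r=10: -14+14=0 d=13 *, r--
l=0 r=9: -14+13=-1 d=12 *, r--

r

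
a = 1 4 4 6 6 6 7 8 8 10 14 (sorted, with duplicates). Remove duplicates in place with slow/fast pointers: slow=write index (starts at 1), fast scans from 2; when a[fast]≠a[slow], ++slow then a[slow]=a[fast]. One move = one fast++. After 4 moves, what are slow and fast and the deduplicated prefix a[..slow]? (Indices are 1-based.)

slow=3, fast=6, prefix=[1, 4, 6]

(s=1,f=2) a[fast]=4≠a[slow]=1 write a[2]=4 → slow++,fast++
(s=2,f=3) a[fast]=4=a[slow] dup → fast++
(s=2,f=4) a[fast]=6≠a[slow]=4 write a[3]=6 → slow++,fast++
(s=3,f=5) a[fast]=6=a[slow] dup → fast++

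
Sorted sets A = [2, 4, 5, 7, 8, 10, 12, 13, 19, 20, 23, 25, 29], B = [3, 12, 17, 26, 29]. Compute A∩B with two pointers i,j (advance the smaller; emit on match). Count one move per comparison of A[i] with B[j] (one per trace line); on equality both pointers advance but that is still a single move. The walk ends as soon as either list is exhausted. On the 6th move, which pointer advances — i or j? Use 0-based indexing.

i

i=0 j=0: 2<3, i++
i=1 j=0: 4>3, j++
i=1 j=1: 4<12, i++
i=2 j=1: 5<12, i++
i=3 j=1: 7<12, i++
i=4 j=1: 8<12, i++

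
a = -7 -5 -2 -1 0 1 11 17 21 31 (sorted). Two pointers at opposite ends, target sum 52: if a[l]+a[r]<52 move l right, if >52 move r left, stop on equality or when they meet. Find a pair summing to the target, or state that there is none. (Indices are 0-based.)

(21, 31)

[0,9] -7+31=24 <52 → l++
[1,9] -5+31=26 <52 → l++
[2,9] -2+31=29 <52 → l++
[3,9] -1+31=30 <52 → l++
[4,9] 0+31=31 <52 → l++
[5,9] 1+31=32 <52 → l++
[6,9] 11+31=42 <52 → l++
[7,9] 17+31=48 <52 → l++
[8,9] 21+31=52 → found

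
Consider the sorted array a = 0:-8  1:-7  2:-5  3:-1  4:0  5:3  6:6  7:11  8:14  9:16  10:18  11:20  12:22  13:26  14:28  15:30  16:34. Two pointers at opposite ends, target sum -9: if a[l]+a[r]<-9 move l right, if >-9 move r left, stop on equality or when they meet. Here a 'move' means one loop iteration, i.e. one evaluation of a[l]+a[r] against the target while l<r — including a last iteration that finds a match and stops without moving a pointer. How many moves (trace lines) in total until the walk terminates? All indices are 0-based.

l=0 r=16: -8+34=26 >-9, r--
l=0 r=15: -8+30=22 >-9, r--
l=0 r=14: -8+28=20 >-9, r--
l=0 r=13: -8+26=18 >-9, r--
l=0 r=12: -8+22=14 >-9, r--
l=0 r=11: -8+20=12 >-9, r--
l=0 r=10: -8+18=10 >-9, r--
l=0 r=9: -8+16=8 >-9, r--
l=0 r=8: -8+14=6 >-9, r--
l=0 r=7: -8+11=3 >-9, r--
l=0 r=6: -8+6=-2 >-9, r--
l=0 r=5: -8+3=-5 >-9, r--
l=0 r=4: -8+0=-8 >-9, r--
l=0 r=3: -8+-1=-9, found

14 moves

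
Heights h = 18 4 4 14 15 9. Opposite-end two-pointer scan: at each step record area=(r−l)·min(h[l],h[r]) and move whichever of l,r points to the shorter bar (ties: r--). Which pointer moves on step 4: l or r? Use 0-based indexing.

l=0 r=5: min(18,9)*5=45 best=45 *, r--
l=0 r=4: min(18,15)*4=60 best=60 *, r--
l=0 r=3: min(18,14)*3=42 best=60, r--
l=0 r=2: min(18,4)*2=8 best=60, r--

r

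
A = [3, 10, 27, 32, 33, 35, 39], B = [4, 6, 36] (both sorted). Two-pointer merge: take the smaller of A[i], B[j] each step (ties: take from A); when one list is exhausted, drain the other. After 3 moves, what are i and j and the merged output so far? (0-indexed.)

i=1, j=2, merged so far=[3, 4, 6]

[i=0,j=0] A[i]=3<=B[j]=4 take 3 → i++
[i=1,j=0] A[i]=10>B[j]=4 take 4 → j++
[i=1,j=1] A[i]=10>B[j]=6 take 6 → j++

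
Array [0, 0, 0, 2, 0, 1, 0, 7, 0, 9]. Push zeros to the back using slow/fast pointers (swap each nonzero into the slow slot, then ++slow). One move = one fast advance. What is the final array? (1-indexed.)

slow=1 fast=1: a[fast]=0, fast++
slow=1 fast=2: a[fast]=0, fast++
slow=1 fast=3: a[fast]=0, fast++
slow=1 fast=4: a[fast]=2≠0 swap→a[1]=2, slow++,fast++
slow=2 fast=5: a[fast]=0, fast++
slow=2 fast=6: a[fast]=1≠0 swap→a[2]=1, slow++,fast++
slow=3 fast=7: a[fast]=0, fast++
slow=3 fast=8: a[fast]=7≠0 swap→a[3]=7, slow++,fast++
slow=4 fast=9: a[fast]=0, fast++
slow=4 fast=10: a[fast]=9≠0 swap→a[4]=9, slow++,fast++

[2, 1, 7, 9, 0, 0, 0, 0, 0, 0]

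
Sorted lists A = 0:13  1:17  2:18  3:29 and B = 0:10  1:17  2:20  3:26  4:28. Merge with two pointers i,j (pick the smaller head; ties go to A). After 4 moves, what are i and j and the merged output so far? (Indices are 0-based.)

i=2, j=2, merged so far=[10, 13, 17, 17]

[i=0,j=0] A[i]=13>B[j]=10 take 10 → j++
[i=0,j=1] A[i]=13<=B[j]=17 take 13 → i++
[i=1,j=1] A[i]=17<=B[j]=17 take 17 → i++
[i=2,j=1] A[i]=18>B[j]=17 take 17 → j++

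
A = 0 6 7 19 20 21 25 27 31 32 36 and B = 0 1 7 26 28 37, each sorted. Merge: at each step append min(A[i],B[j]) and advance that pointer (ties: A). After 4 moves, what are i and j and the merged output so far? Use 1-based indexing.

[i=1,j=1] A[i]=0<=B[j]=0 take 0 → i++
[i=2,j=1] A[i]=6>B[j]=0 take 0 → j++
[i=2,j=2] A[i]=6>B[j]=1 take 1 → j++
[i=2,j=3] A[i]=6<=B[j]=7 take 6 → i++

i=3, j=3, merged so far=[0, 0, 1, 6]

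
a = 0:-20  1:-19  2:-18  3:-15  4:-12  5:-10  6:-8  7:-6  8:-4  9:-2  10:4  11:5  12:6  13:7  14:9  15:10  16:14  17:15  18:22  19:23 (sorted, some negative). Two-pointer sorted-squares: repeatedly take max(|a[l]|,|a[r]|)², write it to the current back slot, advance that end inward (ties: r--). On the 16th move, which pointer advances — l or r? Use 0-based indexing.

l=0 r=19: |-20|<=|23| out[19]=529, r--
l=0 r=18: |-20|<=|22| out[18]=484, r--
l=0 r=17: |-20|>|15| out[17]=400, l++
l=1 r=17: |-19|>|15| out[16]=361, l++
l=2 r=17: |-18|>|15| out[15]=324, l++
l=3 r=17: |-15|<=|15| out[14]=225, r--
l=3 r=16: |-15|>|14| out[13]=225, l++
l=4 r=16: |-12|<=|14| out[12]=196, r--
l=4 r=15: |-12|>|10| out[11]=144, l++
l=5 r=15: |-10|<=|10| out[10]=100, r--
l=5 r=14: |-10|>|9| out[9]=100, l++
l=6 r=14: |-8|<=|9| out[8]=81, r--
l=6 r=13: |-8|>|7| out[7]=64, l++
l=7 r=13: |-6|<=|7| out[6]=49, r--
l=7 r=12: |-6|<=|6| out[5]=36, r--
l=7 r=11: |-6|>|5| out[4]=36, l++

l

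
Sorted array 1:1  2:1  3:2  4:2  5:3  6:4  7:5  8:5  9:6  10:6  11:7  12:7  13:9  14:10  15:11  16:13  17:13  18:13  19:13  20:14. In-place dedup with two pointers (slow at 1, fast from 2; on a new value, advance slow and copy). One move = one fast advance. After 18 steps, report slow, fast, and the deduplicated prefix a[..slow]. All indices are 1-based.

slow=11, fast=20, prefix=[1, 2, 3, 4, 5, 6, 7, 9, 10, 11, 13]

slow=1 fast=2: a[fast]=1=a[slow] dup, fast++
slow=1 fast=3: a[fast]=2≠a[slow]=1 write a[2]=2, slow++,fast++
slow=2 fast=4: a[fast]=2=a[slow] dup, fast++
slow=2 fast=5: a[fast]=3≠a[slow]=2 write a[3]=3, slow++,fast++
slow=3 fast=6: a[fast]=4≠a[slow]=3 write a[4]=4, slow++,fast++
slow=4 fast=7: a[fast]=5≠a[slow]=4 write a[5]=5, slow++,fast++
slow=5 fast=8: a[fast]=5=a[slow] dup, fast++
slow=5 fast=9: a[fast]=6≠a[slow]=5 write a[6]=6, slow++,fast++
slow=6 fast=10: a[fast]=6=a[slow] dup, fast++
slow=6 fast=11: a[fast]=7≠a[slow]=6 write a[7]=7, slow++,fast++
slow=7 fast=12: a[fast]=7=a[slow] dup, fast++
slow=7 fast=13: a[fast]=9≠a[slow]=7 write a[8]=9, slow++,fast++
slow=8 fast=14: a[fast]=10≠a[slow]=9 write a[9]=10, slow++,fast++
slow=9 fast=15: a[fast]=11≠a[slow]=10 write a[10]=11, slow++,fast++
slow=10 fast=16: a[fast]=13≠a[slow]=11 write a[11]=13, slow++,fast++
slow=11 fast=17: a[fast]=13=a[slow] dup, fast++
slow=11 fast=18: a[fast]=13=a[slow] dup, fast++
slow=11 fast=19: a[fast]=13=a[slow] dup, fast++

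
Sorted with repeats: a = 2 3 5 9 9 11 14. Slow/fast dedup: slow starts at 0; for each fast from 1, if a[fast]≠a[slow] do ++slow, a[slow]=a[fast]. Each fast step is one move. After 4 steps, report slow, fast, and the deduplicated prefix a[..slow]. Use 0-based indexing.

slow=3, fast=5, prefix=[2, 3, 5, 9]

slow=0 fast=1: a[fast]=3≠a[slow]=2 write a[1]=3, slow++,fast++
slow=1 fast=2: a[fast]=5≠a[slow]=3 write a[2]=5, slow++,fast++
slow=2 fast=3: a[fast]=9≠a[slow]=5 write a[3]=9, slow++,fast++
slow=3 fast=4: a[fast]=9=a[slow] dup, fast++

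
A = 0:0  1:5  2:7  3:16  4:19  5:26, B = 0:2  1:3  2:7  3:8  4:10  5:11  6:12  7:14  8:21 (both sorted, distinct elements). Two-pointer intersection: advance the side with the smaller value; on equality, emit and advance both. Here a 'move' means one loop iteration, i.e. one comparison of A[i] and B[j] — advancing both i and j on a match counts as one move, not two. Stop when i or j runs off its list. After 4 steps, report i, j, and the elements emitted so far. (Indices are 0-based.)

[i=0,j=0] 0<2 → i++
[i=1,j=0] 5>2 → j++
[i=1,j=1] 5>3 → j++
[i=1,j=2] 5<7 → i++

i=2, j=2, emitted=[]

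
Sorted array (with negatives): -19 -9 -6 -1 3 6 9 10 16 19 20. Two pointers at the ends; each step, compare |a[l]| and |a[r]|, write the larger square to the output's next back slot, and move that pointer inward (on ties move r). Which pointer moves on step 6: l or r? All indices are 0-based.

r

[0,10] |-19|<=|20| out[10]=400 → r--
[0,9] |-19|<=|19| out[9]=361 → r--
[0,8] |-19|>|16| out[8]=361 → l++
[1,8] |-9|<=|16| out[7]=256 → r--
[1,7] |-9|<=|10| out[6]=100 → r--
[1,6] |-9|<=|9| out[5]=81 → r--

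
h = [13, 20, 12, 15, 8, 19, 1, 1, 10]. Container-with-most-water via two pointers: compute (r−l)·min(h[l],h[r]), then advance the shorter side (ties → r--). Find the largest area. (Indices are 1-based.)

[1,9] min(13,10)*8=80 best=80 * → r--
[1,8] min(13,1)*7=7 best=80 → r--
[1,7] min(13,1)*6=6 best=80 → r--
[1,6] min(13,19)*5=65 best=80 → l++
[2,6] min(20,19)*4=76 best=80 → r--
[2,5] min(20,8)*3=24 best=80 → r--
[2,4] min(20,15)*2=30 best=80 → r--
[2,3] min(20,12)*1=12 best=80 → r--

max area = 80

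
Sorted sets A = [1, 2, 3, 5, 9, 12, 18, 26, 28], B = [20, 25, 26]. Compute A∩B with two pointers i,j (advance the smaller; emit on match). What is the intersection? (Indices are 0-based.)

i=0 j=0: 1<20, i++
i=1 j=0: 2<20, i++
i=2 j=0: 3<20, i++
i=3 j=0: 5<20, i++
i=4 j=0: 9<20, i++
i=5 j=0: 12<20, i++
i=6 j=0: 18<20, i++
i=7 j=0: 26>20, j++
i=7 j=1: 26>25, j++
i=7 j=2: 26==26 emit, i++,j++

intersection = [26]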